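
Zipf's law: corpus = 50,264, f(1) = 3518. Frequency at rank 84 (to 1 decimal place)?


Zipf's law: f(r) = f(1) / r
f(1) = 3518
f(84) = 3518 / 84
= 41.9 occurrences


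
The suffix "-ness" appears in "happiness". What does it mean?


Suffix: -ness
Example: happiness = happy + -ness, with a spelling change
Meaning = state of being


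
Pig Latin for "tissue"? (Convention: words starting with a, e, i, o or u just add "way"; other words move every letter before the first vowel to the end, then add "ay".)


Word: "tissue"
Starts with consonant(s) → move to end, add 'ay'
Consonant cluster: "t"
Pig Latin = "issuetay"


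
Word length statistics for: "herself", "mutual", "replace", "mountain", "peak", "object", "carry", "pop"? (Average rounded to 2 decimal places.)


Lengths: "herself"=7, "mutual"=6, "replace"=7, "mountain"=8, "peak"=4, "object"=6, "carry"=5, "pop"=3
Sum = 46, Count = 8
Average = 46/8 = 5.75
= avg=5.75, min=3, max=8


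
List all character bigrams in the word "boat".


Word: "boat" (length 4)
Number of bigrams = 4 - 2 + 1 = 3
  Position 0: "bo"
  Position 1: "oa"
  Position 2: "at"
Bigrams = "bo", "oa", "at"


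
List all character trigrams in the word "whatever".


Word: "whatever" (length 8)
Number of trigrams = 8 - 3 + 1 = 6
  Position 0: "wha"
  Position 1: "hat"
  Position 2: "ate"
  Position 3: "tev"
  Position 4: "eve"
  Position 5: "ver"
Trigrams = "wha", "hat", "ate", "tev", "eve", "ver"


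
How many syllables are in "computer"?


Word: "computer"
Syllable breakdown: com · pu · ter
Counting: 3 parts
= 3 syllables


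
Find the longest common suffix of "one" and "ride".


Word 1: "one"
Word 2: "ride"
Comparing from end:
  Pos -1: 'e' == 'e'
  Pos -2: 'n' != 'd' (stop)
LCS = "e" (length 1)


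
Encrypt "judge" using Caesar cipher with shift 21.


Word: "judge"
Shift: 21
Each letter → (letter + shift) mod 26:
  'j' (9) + 21 = 4 → 'e'
  'u' (20) + 21 = 15 → 'p'
  'd' (3) + 21 = 24 → 'y'
  'g' (6) + 21 = 1 → 'b'
  'e' (4) + 21 = 25 → 'z'
Result = "epybz"


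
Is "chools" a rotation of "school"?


Word: "school", Candidate: "chools"
Method: check if candidate is substring of word+word
"schoolschool" contains "chools"? Yes
Is rotation = Yes


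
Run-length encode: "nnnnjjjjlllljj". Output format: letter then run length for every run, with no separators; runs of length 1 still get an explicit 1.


String: "nnnnjjjjlllljj"
Scanning for consecutive runs:
  'n' x 4
  'j' x 4
  'l' x 4
  'j' x 2
RLE = "n4j4l4j2"


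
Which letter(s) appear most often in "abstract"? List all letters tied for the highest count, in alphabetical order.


Word: "abstract"
Letter counts:
  'a': 2
  'b': 1
  'c': 1
  'r': 1
  's': 1
  't': 2
Maximum count = 2
Most frequent = 'a', 't' (2 times each)


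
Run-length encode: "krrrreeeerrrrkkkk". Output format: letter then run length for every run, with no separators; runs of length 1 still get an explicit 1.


String: "krrrreeeerrrrkkkk"
Scanning for consecutive runs:
  'k' x 1
  'r' x 4
  'e' x 4
  'r' x 4
  'k' x 4
RLE = "k1r4e4r4k4"


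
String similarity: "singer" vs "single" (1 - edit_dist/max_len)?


Word 1: "singer" (length 6)
Word 2: "single" (length 6)
One optimal edit sequence:
  1. keep 's'
  2. keep 'i'
  3. keep 'n'
  4. keep 'g'
  5. substitute 'e' -> 'l'  (+1)
  6. substitute 'r' -> 'e'  (+1)
Edit distance = 2
Max length = max(6, 6) = 6
Similarity = 1 - 2/6
= 0.6667


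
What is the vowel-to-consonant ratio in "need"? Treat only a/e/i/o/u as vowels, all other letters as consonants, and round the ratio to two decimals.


Word: "need"
Vowels (a,e,i,o,u): 2
Consonants: 2
Ratio = 2/2
= 1.00


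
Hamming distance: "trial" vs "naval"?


Comparing character by character (same length = 5):
  Pos 0: 't' vs 'n' !=
  Pos 1: 'r' vs 'a' !=
  Pos 2: 'i' vs 'v' !=
  Pos 3: 'a' vs 'a' =
  Pos 4: 'l' vs 'l' =
Hamming distance = 3


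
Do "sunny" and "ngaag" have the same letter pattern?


Pattern of "sunny": [0, 1, 2, 2, 3]
Pattern of "ngaag": [0, 1, 2, 2, 1]
Patterns do not match
Same pattern = No


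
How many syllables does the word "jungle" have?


Word: "jungle"
Syllable breakdown: jun | gle
Counting: 2 parts
= 2 syllables


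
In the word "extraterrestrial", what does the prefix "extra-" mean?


Prefix: extra-
Example: extraterrestrial = extra- + terrestrial
Meaning = beyond


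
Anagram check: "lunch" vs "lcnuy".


Word 1: "lunch" → sorted: chlnu
Word 2: "lcnuy" → sorted: clnuy
Same letters? chlnu != clnuy
Anagram = No


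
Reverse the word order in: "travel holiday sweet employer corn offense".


Original: "travel holiday sweet employer corn offense"
Words (1..n): travel | holiday | sweet | employer | corn | offense
Reversed (n..1): offense | corn | employer | sweet | holiday | travel
Result = "offense corn employer sweet holiday travel"


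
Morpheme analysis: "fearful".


Word: "fearful"
Morphemes: fear / -ful
Each morpheme carries meaning
= 2 morphemes


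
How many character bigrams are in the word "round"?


Word: "round" (length 5)
Number of 2-grams = length - 2 + 1 = 5 - 2 + 1
= 4


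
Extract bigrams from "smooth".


Word: "smooth" (length 6)
Number of bigrams = 6 - 2 + 1 = 5
  Position 0: "sm"
  Position 1: "mo"
  Position 2: "oo"
  Position 3: "ot"
  Position 4: "th"
Bigrams = "sm", "mo", "oo", "ot", "th"


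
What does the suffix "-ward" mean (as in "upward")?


Suffix: -ward
Example: upward (up + -ward)
Meaning = in the direction of


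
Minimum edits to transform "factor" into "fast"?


Word 1: "factor" (length 6)
Word 2: "fast" (length 4)
One optimal edit sequence (insert/delete/substitute each cost 1):
  1. keep 'f'
  2. keep 'a'
  3. substitute 'c' -> 's'  (+1)
  4. keep 't'
  5. delete 'o'  (+1)
  6. delete 'r'  (+1)
Total edit operations: 3
Edit distance = 3


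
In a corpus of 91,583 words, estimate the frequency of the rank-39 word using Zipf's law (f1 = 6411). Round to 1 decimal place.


Zipf's law: f(r) = f(1) / r
f(1) = 6411
f(39) = 6411 / 39
= 164.4 occurrences


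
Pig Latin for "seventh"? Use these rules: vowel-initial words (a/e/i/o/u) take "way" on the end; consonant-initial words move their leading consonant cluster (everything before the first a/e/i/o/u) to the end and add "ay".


Word: "seventh"
Starts with consonant(s) → move to end, add 'ay'
Consonant cluster: "s"
Pig Latin = "eventhsay"


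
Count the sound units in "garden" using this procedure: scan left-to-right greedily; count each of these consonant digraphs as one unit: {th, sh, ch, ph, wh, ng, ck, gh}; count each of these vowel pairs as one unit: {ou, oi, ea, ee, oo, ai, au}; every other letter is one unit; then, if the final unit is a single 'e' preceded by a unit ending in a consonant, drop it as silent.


Word: "garden" (6 letters)
Left-to-right scan:
  [1] 'g' (letter)
  [2] 'a' (letter)
  [3] 'r' (letter)
  [4] 'd' (letter)
  [5] 'e' (letter)
  [6] 'n' (letter)
Units from scan: 6
Sound units = 6 units


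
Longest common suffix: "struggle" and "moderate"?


Word 1: "struggle"
Word 2: "moderate"
Comparing from end:
  Pos -1: 'e' == 'e'
  Pos -2: 'l' != 't' (stop)
LCS = "e" (length 1)


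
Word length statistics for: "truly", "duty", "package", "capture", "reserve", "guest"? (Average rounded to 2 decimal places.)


Lengths: "truly"=5, "duty"=4, "package"=7, "capture"=7, "reserve"=7, "guest"=5
Sum = 35, Count = 6
Average = 35/6 = 5.83
= avg=5.83, min=4, max=7


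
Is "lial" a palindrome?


Word: "lial"
Reversed: "lail"
Forward == Backward? lial != lail
Palindrome = No


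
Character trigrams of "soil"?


Word: "soil" (length 4)
Number of trigrams = 4 - 3 + 1 = 2
  Position 0: "soi"
  Position 1: "oil"
Trigrams = "soi", "oil"


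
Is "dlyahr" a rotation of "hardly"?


Word: "hardly", Candidate: "dlyahr"
Method: check if candidate is substring of word+word
"hardlyhardly" contains "dlyahr"? No
Is rotation = No


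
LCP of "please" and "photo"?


Word 1: "please"
Word 2: "photo"
Comparing from start:
  Pos 0: 'p' == 'p'
  Pos 1: 'l' != 'h' (stop)
LCP = "p" (length 1)


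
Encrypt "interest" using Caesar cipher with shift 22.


Word: "interest"
Shift: 22
Each letter → (letter + shift) mod 26:
  'i' (8) + 22 = 4 → 'e'
  'n' (13) + 22 = 9 → 'j'
  't' (19) + 22 = 15 → 'p'
  'e' (4) + 22 = 0 → 'a'
  'r' (17) + 22 = 13 → 'n'
  'e' (4) + 22 = 0 → 'a'
  's' (18) + 22 = 14 → 'o'
  't' (19) + 22 = 15 → 'p'
Result = "ejpanaop"


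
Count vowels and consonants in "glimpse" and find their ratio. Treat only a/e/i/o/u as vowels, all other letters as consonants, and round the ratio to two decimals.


Word: "glimpse"
Vowels (a,e,i,o,u): 2
Consonants: 5
Ratio = 2/5
= 0.40


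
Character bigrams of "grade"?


Word: "grade" (length 5)
Number of bigrams = 5 - 2 + 1 = 4
  Position 0: "gr"
  Position 1: "ra"
  Position 2: "ad"
  Position 3: "de"
Bigrams = "gr", "ra", "ad", "de"


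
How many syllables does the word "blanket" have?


Word: "blanket"
Syllable breakdown: blan / ket
Counting: 2 parts
= 2 syllables


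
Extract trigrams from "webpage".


Word: "webpage" (length 7)
Number of trigrams = 7 - 3 + 1 = 5
  Position 0: "web"
  Position 1: "ebp"
  Position 2: "bpa"
  Position 3: "pag"
  Position 4: "age"
Trigrams = "web", "ebp", "bpa", "pag", "age"


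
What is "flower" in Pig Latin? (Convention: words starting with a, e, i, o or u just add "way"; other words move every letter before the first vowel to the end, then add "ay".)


Word: "flower"
Starts with consonant(s) → move to end, add 'ay'
Consonant cluster: "fl"
Pig Latin = "owerflay"


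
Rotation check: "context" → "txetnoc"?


Word: "context", Candidate: "txetnoc"
Method: check if candidate is substring of word+word
"contextcontext" contains "txetnoc"? No
Is rotation = No


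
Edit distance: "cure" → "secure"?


Word 1: "cure" (length 4)
Word 2: "secure" (length 6)
One optimal edit sequence (insert/delete/substitute each cost 1):
  1. insert 's'  (+1)
  2. insert 'e'  (+1)
  3. keep 'c'
  4. keep 'u'
  5. keep 'r'
  6. keep 'e'
Total edit operations: 2
Edit distance = 2


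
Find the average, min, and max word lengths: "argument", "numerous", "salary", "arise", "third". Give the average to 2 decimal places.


Lengths: "argument"=8, "numerous"=8, "salary"=6, "arise"=5, "third"=5
Sum = 32, Count = 5
Average = 32/5 = 6.40
= avg=6.40, min=5, max=8


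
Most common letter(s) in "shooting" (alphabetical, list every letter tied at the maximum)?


Word: "shooting"
Letter counts:
  'g': 1
  'h': 1
  'i': 1
  'n': 1
  'o': 2
  's': 1
  't': 1
Maximum count = 2
Most frequent = 'o' (2 times each)


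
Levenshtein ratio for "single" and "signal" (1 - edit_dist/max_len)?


Word 1: "single" (length 6)
Word 2: "signal" (length 6)
One optimal edit sequence:
  1. keep 's'
  2. keep 'i'
  3. insert 'g'  (+1)
  4. keep 'n'
  5. substitute 'g' -> 'a'  (+1)
  6. keep 'l'
  7. delete 'e'  (+1)
Edit distance = 3
Max length = max(6, 6) = 6
Similarity = 1 - 3/6
= 0.5000


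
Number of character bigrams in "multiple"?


Word: "multiple" (length 8)
Number of 2-grams = length - 2 + 1 = 8 - 2 + 1
= 7


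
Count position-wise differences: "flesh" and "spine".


Comparing character by character (same length = 5):
  Pos 0: 'f' vs 's' !=
  Pos 1: 'l' vs 'p' !=
  Pos 2: 'e' vs 'i' !=
  Pos 3: 's' vs 'n' !=
  Pos 4: 'h' vs 'e' !=
Hamming distance = 5


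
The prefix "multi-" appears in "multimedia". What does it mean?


Prefix: multi-
Example: multimedia (multi- + media)
Meaning = many


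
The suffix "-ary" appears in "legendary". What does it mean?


Suffix: -ary
Example: legendary (legend + -ary)
Meaning = relating to


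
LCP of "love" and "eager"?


Word 1: "love"
Word 2: "eager"
Comparing from start:
  Pos 0: 'l' != 'e' (stop)
LCP = "" (length 0)


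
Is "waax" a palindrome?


Word: "waax"
Reversed: "xaaw"
Forward == Backward? waax != xaaw
Palindrome = No


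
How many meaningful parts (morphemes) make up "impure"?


Word: "impure"
Morphemes: im- + pure
Each morpheme carries meaning
= 2 morphemes


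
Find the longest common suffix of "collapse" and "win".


Word 1: "collapse"
Word 2: "win"
Comparing from end:
  Pos -1: 'e' != 'n' (stop)
LCS = "" (length 0)


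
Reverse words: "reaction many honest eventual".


Original: "reaction many honest eventual"
Words (1..n): reaction | many | honest | eventual
Reversed (n..1): eventual | honest | many | reaction
Result = "eventual honest many reaction"


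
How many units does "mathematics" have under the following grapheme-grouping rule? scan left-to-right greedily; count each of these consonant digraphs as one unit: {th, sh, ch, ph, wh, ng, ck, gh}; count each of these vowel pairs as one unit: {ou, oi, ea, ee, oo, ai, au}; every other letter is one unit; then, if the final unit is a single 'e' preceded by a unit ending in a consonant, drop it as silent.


Word: "mathematics" (11 letters)
Left-to-right scan:
  1. 'm' (letter)
  2. 'a' (letter)
  3. 'th' (digraph)
  4. 'e' (letter)
  5. 'm' (letter)
  6. 'a' (letter)
  7. 't' (letter)
  8. 'i' (letter)
  9. 'c' (letter)
  10. 's' (letter)
Units from scan: 10
Sound units = 10 units


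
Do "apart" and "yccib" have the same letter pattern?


Pattern of "apart": [0, 1, 0, 2, 3]
Pattern of "yccib": [0, 1, 1, 2, 3]
Patterns do not match
Same pattern = No


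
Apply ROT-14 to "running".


Word: "running"
Shift: 14
Each letter → (letter + shift) mod 26:
  'r' (17) + 14 = 5 → 'f'
  'u' (20) + 14 = 8 → 'i'
  'n' (13) + 14 = 1 → 'b'
  'n' (13) + 14 = 1 → 'b'
  'i' (8) + 14 = 22 → 'w'
  'n' (13) + 14 = 1 → 'b'
  'g' (6) + 14 = 20 → 'u'
Result = "fibbwbu"


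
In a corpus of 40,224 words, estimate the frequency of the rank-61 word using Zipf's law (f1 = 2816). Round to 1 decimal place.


Zipf's law: f(r) = f(1) / r
f(1) = 2816
f(61) = 2816 / 61
= 46.2 occurrences


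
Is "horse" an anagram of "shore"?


Word 1: "shore" → sorted: ehors
Word 2: "horse" → sorted: ehors
Same letters? ehors == ehors
Anagram = Yes


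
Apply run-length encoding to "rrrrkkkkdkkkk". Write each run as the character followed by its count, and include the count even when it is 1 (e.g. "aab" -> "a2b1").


String: "rrrrkkkkdkkkk"
Scanning for consecutive runs:
  'r' x 4
  'k' x 4
  'd' x 1
  'k' x 4
RLE = "r4k4d1k4"


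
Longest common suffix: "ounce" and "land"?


Word 1: "ounce"
Word 2: "land"
Comparing from end:
  Pos -1: 'e' != 'd' (stop)
LCS = "" (length 0)


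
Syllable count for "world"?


Word: "world"
Syllable breakdown: world
Counting: 1 part
= 1 syllable


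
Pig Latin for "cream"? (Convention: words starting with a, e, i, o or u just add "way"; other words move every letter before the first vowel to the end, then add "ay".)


Word: "cream"
Starts with consonant(s) → move to end, add 'ay'
Consonant cluster: "cr"
Pig Latin = "eamcray"


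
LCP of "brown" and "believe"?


Word 1: "brown"
Word 2: "believe"
Comparing from start:
  Pos 0: 'b' == 'b'
  Pos 1: 'r' != 'e' (stop)
LCP = "b" (length 1)


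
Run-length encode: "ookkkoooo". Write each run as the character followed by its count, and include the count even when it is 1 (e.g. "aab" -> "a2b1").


String: "ookkkoooo"
Scanning for consecutive runs:
  'o' x 2
  'k' x 3
  'o' x 4
RLE = "o2k3o4"


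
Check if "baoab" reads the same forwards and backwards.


Word: "baoab"
Reversed: "baoab"
Forward == Backward? baoab == baoab
Palindrome = Yes


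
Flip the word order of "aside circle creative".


Original: "aside circle creative"
Words (1..n): aside | circle | creative
Reversed (n..1): creative | circle | aside
Result = "creative circle aside"


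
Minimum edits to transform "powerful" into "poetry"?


Word 1: "powerful" (length 8)
Word 2: "poetry" (length 6)
One optimal edit sequence (insert/delete/substitute each cost 1):
  1. keep 'p'
  2. keep 'o'
  3. delete 'w'  (+1)
  4. keep 'e'
  5. delete 'r'  (+1)
  6. substitute 'f' -> 't'  (+1)
  7. substitute 'u' -> 'r'  (+1)
  8. substitute 'l' -> 'y'  (+1)
Total edit operations: 5
Edit distance = 5


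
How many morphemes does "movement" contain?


Word: "movement"
Morphemes: move | -ment
Each morpheme carries meaning
= 2 morphemes


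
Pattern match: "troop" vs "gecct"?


Pattern of "troop": [0, 1, 2, 2, 3]
Pattern of "gecct": [0, 1, 2, 2, 3]
Patterns match
Same pattern = Yes


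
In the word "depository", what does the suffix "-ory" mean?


Suffix: -ory
Example: depository (deposit + -ory)
Meaning = relating to / place for


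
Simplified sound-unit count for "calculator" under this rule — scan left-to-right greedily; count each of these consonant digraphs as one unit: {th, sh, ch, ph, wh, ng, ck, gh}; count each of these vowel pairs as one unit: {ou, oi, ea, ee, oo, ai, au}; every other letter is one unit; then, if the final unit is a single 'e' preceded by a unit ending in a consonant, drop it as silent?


Word: "calculator" (10 letters)
Left-to-right scan:
  (1) 'c' (letter)
  (2) 'a' (letter)
  (3) 'l' (letter)
  (4) 'c' (letter)
  (5) 'u' (letter)
  (6) 'l' (letter)
  (7) 'a' (letter)
  (8) 't' (letter)
  (9) 'o' (letter)
  (10) 'r' (letter)
Units from scan: 10
Sound units = 10 units


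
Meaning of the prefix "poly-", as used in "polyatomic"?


Prefix: poly-
Example: polyatomic = poly- + atomic
Meaning = many


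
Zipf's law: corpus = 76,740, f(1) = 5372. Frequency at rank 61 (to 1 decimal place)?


Zipf's law: f(r) = f(1) / r
f(1) = 5372
f(61) = 5372 / 61
= 88.1 occurrences


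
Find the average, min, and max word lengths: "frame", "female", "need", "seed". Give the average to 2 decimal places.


Lengths: "frame"=5, "female"=6, "need"=4, "seed"=4
Sum = 19, Count = 4
Average = 19/4 = 4.75
= avg=4.75, min=4, max=6


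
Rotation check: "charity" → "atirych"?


Word: "charity", Candidate: "atirych"
Method: check if candidate is substring of word+word
"charitycharity" contains "atirych"? No
Is rotation = No


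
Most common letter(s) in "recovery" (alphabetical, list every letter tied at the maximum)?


Word: "recovery"
Letter counts:
  'c': 1
  'e': 2
  'o': 1
  'r': 2
  'v': 1
  'y': 1
Maximum count = 2
Most frequent = 'e', 'r' (2 times each)


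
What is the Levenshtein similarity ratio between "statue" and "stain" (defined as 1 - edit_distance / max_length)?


Word 1: "statue" (length 6)
Word 2: "stain" (length 5)
One optimal edit sequence:
  1. keep 's'
  2. keep 't'
  3. keep 'a'
  4. delete 't'  (+1)
  5. substitute 'u' -> 'i'  (+1)
  6. substitute 'e' -> 'n'  (+1)
Edit distance = 3
Max length = max(6, 5) = 6
Similarity = 1 - 3/6
= 0.5000


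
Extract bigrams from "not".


Word: "not" (length 3)
Number of bigrams = 3 - 2 + 1 = 2
  Position 0: "no"
  Position 1: "ot"
Bigrams = "no", "ot"


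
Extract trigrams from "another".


Word: "another" (length 7)
Number of trigrams = 7 - 3 + 1 = 5
  Position 0: "ano"
  Position 1: "not"
  Position 2: "oth"
  Position 3: "the"
  Position 4: "her"
Trigrams = "ano", "not", "oth", "the", "her"


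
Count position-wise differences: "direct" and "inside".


Comparing character by character (same length = 6):
  Pos 0: 'd' vs 'i' !=
  Pos 1: 'i' vs 'n' !=
  Pos 2: 'r' vs 's' !=
  Pos 3: 'e' vs 'i' !=
  Pos 4: 'c' vs 'd' !=
  Pos 5: 't' vs 'e' !=
Hamming distance = 6


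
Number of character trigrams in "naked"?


Word: "naked" (length 5)
Number of 3-grams = length - 3 + 1 = 5 - 3 + 1
= 3


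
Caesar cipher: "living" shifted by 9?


Word: "living"
Shift: 9
Each letter → (letter + shift) mod 26:
  'l' (11) + 9 = 20 → 'u'
  'i' (8) + 9 = 17 → 'r'
  'v' (21) + 9 = 4 → 'e'
  'i' (8) + 9 = 17 → 'r'
  'n' (13) + 9 = 22 → 'w'
  'g' (6) + 9 = 15 → 'p'
Result = "urerwp"


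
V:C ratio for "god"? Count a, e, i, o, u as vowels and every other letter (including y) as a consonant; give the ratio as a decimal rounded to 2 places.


Word: "god"
Vowels (a,e,i,o,u): 1
Consonants: 2
Ratio = 1/2
= 0.50


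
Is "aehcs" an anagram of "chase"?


Word 1: "chase" → sorted: acehs
Word 2: "aehcs" → sorted: acehs
Same letters? acehs == acehs
Anagram = Yes


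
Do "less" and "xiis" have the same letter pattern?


Pattern of "less": [0, 1, 2, 2]
Pattern of "xiis": [0, 1, 1, 2]
Patterns do not match
Same pattern = No


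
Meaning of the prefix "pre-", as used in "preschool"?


Prefix: pre-
As in: preschool -> pre- + school
Meaning = before


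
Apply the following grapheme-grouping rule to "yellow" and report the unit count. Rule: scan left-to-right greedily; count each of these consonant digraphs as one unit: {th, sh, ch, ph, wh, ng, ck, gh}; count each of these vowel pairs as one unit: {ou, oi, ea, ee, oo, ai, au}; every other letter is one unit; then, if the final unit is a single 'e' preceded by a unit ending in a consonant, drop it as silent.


Word: "yellow" (6 letters)
Left-to-right scan:
  (1) 'y' (letter)
  (2) 'e' (letter)
  (3) 'l' (letter)
  (4) 'l' (letter)
  (5) 'o' (letter)
  (6) 'w' (letter)
Units from scan: 6
Sound units = 6 units


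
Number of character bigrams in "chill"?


Word: "chill" (length 5)
Number of 2-grams = length - 2 + 1 = 5 - 2 + 1
= 4


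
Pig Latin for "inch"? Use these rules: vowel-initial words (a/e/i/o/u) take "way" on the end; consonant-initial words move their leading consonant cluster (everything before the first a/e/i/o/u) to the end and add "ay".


Word: "inch"
Starts with vowel → add 'way'
Pig Latin = "inchway"


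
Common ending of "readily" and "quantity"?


Word 1: "readily"
Word 2: "quantity"
Comparing from end:
  Pos -1: 'y' == 'y'
  Pos -2: 'l' != 't' (stop)
LCS = "y" (length 1)


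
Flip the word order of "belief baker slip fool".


Original: "belief baker slip fool"
Words (1..n): belief | baker | slip | fool
Reversed (n..1): fool | slip | baker | belief
Result = "fool slip baker belief"


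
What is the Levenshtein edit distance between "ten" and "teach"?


Word 1: "ten" (length 3)
Word 2: "teach" (length 5)
One optimal edit sequence (insert/delete/substitute each cost 1):
  1. keep 't'
  2. keep 'e'
  3. insert 'a'  (+1)
  4. insert 'c'  (+1)
  5. substitute 'n' -> 'h'  (+1)
Total edit operations: 3
Edit distance = 3


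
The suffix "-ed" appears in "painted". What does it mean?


Suffix: -ed
Example: painted = paint + -ed
Meaning = past tense


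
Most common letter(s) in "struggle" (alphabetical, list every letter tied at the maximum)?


Word: "struggle"
Letter counts:
  'e': 1
  'g': 2
  'l': 1
  'r': 1
  's': 1
  't': 1
  'u': 1
Maximum count = 2
Most frequent = 'g' (2 times each)


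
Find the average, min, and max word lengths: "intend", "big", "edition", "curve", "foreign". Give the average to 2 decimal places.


Lengths: "intend"=6, "big"=3, "edition"=7, "curve"=5, "foreign"=7
Sum = 28, Count = 5
Average = 28/5 = 5.60
= avg=5.60, min=3, max=7


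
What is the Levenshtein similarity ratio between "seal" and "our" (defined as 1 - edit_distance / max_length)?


Word 1: "seal" (length 4)
Word 2: "our" (length 3)
One optimal edit sequence:
  1. delete 's'  (+1)
  2. substitute 'e' -> 'o'  (+1)
  3. substitute 'a' -> 'u'  (+1)
  4. substitute 'l' -> 'r'  (+1)
Edit distance = 4
Max length = max(4, 3) = 4
Similarity = 1 - 4/4
= 0.0000


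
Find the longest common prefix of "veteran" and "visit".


Word 1: "veteran"
Word 2: "visit"
Comparing from start:
  Pos 0: 'v' == 'v'
  Pos 1: 'e' != 'i' (stop)
LCP = "v" (length 1)


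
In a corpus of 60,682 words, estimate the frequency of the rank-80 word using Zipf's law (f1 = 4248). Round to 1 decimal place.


Zipf's law: f(r) = f(1) / r
f(1) = 4248
f(80) = 4248 / 80
= 53.1 occurrences


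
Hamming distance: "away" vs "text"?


Comparing character by character (same length = 4):
  Pos 0: 'a' vs 't' !=
  Pos 1: 'w' vs 'e' !=
  Pos 2: 'a' vs 'x' !=
  Pos 3: 'y' vs 't' !=
Hamming distance = 4


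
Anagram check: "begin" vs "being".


Word 1: "begin" → sorted: begin
Word 2: "being" → sorted: begin
Same letters? begin == begin
Anagram = Yes


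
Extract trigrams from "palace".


Word: "palace" (length 6)
Number of trigrams = 6 - 3 + 1 = 4
  Position 0: "pal"
  Position 1: "ala"
  Position 2: "lac"
  Position 3: "ace"
Trigrams = "pal", "ala", "lac", "ace"


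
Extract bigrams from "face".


Word: "face" (length 4)
Number of bigrams = 4 - 2 + 1 = 3
  Position 0: "fa"
  Position 1: "ac"
  Position 2: "ce"
Bigrams = "fa", "ac", "ce"


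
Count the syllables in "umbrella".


Word: "umbrella"
Syllable breakdown: um / brel / la
Counting: 3 parts
= 3 syllables


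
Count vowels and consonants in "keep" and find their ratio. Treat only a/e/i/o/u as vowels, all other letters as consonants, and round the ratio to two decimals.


Word: "keep"
Vowels (a,e,i,o,u): 2
Consonants: 2
Ratio = 2/2
= 1.00


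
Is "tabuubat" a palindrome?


Word: "tabuubat"
Reversed: "tabuubat"
Forward == Backward? tabuubat == tabuubat
Palindrome = Yes


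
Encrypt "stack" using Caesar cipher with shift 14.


Word: "stack"
Shift: 14
Each letter → (letter + shift) mod 26:
  's' (18) + 14 = 6 → 'g'
  't' (19) + 14 = 7 → 'h'
  'a' (0) + 14 = 14 → 'o'
  'c' (2) + 14 = 16 → 'q'
  'k' (10) + 14 = 24 → 'y'
Result = "ghoqy"


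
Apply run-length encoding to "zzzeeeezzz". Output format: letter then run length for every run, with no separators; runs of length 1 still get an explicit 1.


String: "zzzeeeezzz"
Scanning for consecutive runs:
  'z' x 3
  'e' x 4
  'z' x 3
RLE = "z3e4z3"


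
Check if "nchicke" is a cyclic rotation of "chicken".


Word: "chicken", Candidate: "nchicke"
Method: check if candidate is substring of word+word
"chickenchicken" contains "nchicke"? Yes
Is rotation = Yes


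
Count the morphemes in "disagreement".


Word: "disagreement"
Morphemes: dis- / agree / -ment
Each morpheme carries meaning
= 3 morphemes


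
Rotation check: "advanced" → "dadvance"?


Word: "advanced", Candidate: "dadvance"
Method: check if candidate is substring of word+word
"advancedadvanced" contains "dadvance"? Yes
Is rotation = Yes


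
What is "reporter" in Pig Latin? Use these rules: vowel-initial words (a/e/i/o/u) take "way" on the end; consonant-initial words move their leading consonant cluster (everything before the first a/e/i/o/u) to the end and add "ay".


Word: "reporter"
Starts with consonant(s) → move to end, add 'ay'
Consonant cluster: "r"
Pig Latin = "eporterray"


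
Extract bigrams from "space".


Word: "space" (length 5)
Number of bigrams = 5 - 2 + 1 = 4
  Position 0: "sp"
  Position 1: "pa"
  Position 2: "ac"
  Position 3: "ce"
Bigrams = "sp", "pa", "ac", "ce"


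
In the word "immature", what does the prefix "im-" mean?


Prefix: im-
Example: immature (im- + mature)
Meaning = not / into


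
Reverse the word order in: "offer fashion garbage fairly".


Original: "offer fashion garbage fairly"
Words (1..n): offer | fashion | garbage | fairly
Reversed (n..1): fairly | garbage | fashion | offer
Result = "fairly garbage fashion offer"


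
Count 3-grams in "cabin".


Word: "cabin" (length 5)
Number of 3-grams = length - 3 + 1 = 5 - 3 + 1
= 3


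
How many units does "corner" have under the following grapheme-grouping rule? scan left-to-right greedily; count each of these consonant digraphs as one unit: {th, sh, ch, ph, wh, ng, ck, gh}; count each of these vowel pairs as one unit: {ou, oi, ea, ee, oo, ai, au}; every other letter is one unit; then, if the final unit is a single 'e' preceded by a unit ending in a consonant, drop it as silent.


Word: "corner" (6 letters)
Left-to-right scan:
  (1) 'c' (letter)
  (2) 'o' (letter)
  (3) 'r' (letter)
  (4) 'n' (letter)
  (5) 'e' (letter)
  (6) 'r' (letter)
Units from scan: 6
Sound units = 6 units


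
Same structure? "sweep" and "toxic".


Pattern of "sweep": [0, 1, 2, 2, 3]
Pattern of "toxic": [0, 1, 2, 3, 4]
Patterns do not match
Same pattern = No


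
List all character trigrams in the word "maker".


Word: "maker" (length 5)
Number of trigrams = 5 - 3 + 1 = 3
  Position 0: "mak"
  Position 1: "ake"
  Position 2: "ker"
Trigrams = "mak", "ake", "ker"


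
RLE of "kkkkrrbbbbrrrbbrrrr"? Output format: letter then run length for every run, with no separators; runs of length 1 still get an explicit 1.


String: "kkkkrrbbbbrrrbbrrrr"
Scanning for consecutive runs:
  'k' x 4
  'r' x 2
  'b' x 4
  'r' x 3
  'b' x 2
  'r' x 4
RLE = "k4r2b4r3b2r4"


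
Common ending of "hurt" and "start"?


Word 1: "hurt"
Word 2: "start"
Comparing from end:
  Pos -1: 't' == 't'
  Pos -2: 'r' == 'r'
  Pos -3: 'u' != 'a' (stop)
LCS = "rt" (length 2)


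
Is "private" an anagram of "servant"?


Word 1: "servant" → sorted: aenrstv
Word 2: "private" → sorted: aeiprtv
Same letters? aenrstv != aeiprtv
Anagram = No


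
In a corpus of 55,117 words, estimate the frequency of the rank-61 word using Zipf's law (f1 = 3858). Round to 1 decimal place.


Zipf's law: f(r) = f(1) / r
f(1) = 3858
f(61) = 3858 / 61
= 63.2 occurrences


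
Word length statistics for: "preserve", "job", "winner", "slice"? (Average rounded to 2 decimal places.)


Lengths: "preserve"=8, "job"=3, "winner"=6, "slice"=5
Sum = 22, Count = 4
Average = 22/4 = 5.50
= avg=5.50, min=3, max=8


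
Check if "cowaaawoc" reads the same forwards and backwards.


Word: "cowaaawoc"
Reversed: "cowaaawoc"
Forward == Backward? cowaaawoc == cowaaawoc
Palindrome = Yes


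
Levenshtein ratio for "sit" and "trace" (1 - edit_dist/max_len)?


Word 1: "sit" (length 3)
Word 2: "trace" (length 5)
One optimal edit sequence:
  1. insert 't'  (+1)
  2. insert 'r'  (+1)
  3. substitute 's' -> 'a'  (+1)
  4. substitute 'i' -> 'c'  (+1)
  5. substitute 't' -> 'e'  (+1)
Edit distance = 5
Max length = max(3, 5) = 5
Similarity = 1 - 5/5
= 0.0000


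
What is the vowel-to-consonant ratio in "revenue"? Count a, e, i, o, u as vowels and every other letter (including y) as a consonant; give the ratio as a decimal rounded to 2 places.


Word: "revenue"
Vowels (a,e,i,o,u): 4
Consonants: 3
Ratio = 4/3
= 1.33


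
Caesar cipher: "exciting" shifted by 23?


Word: "exciting"
Shift: 23
Each letter → (letter + shift) mod 26:
  'e' (4) + 23 = 1 → 'b'
  'x' (23) + 23 = 20 → 'u'
  'c' (2) + 23 = 25 → 'z'
  'i' (8) + 23 = 5 → 'f'
  't' (19) + 23 = 16 → 'q'
  'i' (8) + 23 = 5 → 'f'
  'n' (13) + 23 = 10 → 'k'
  'g' (6) + 23 = 3 → 'd'
Result = "buzfqfkd"


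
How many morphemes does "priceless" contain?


Word: "priceless"
Morphemes: price + -less
Each morpheme carries meaning
= 2 morphemes


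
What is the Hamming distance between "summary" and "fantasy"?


Comparing character by character (same length = 7):
  Pos 0: 's' vs 'f' !=
  Pos 1: 'u' vs 'a' !=
  Pos 2: 'm' vs 'n' !=
  Pos 3: 'm' vs 't' !=
  Pos 4: 'a' vs 'a' =
  Pos 5: 'r' vs 's' !=
  Pos 6: 'y' vs 'y' =
Hamming distance = 5


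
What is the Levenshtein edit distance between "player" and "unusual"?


Word 1: "player" (length 6)
Word 2: "unusual" (length 7)
One optimal edit sequence (insert/delete/substitute each cost 1):
  1. insert 'u'  (+1)
  2. substitute 'p' -> 'n'  (+1)
  3. substitute 'l' -> 'u'  (+1)
  4. substitute 'a' -> 's'  (+1)
  5. substitute 'y' -> 'u'  (+1)
  6. substitute 'e' -> 'a'  (+1)
  7. substitute 'r' -> 'l'  (+1)
Total edit operations: 7
Edit distance = 7


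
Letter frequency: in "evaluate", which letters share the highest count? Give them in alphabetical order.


Word: "evaluate"
Letter counts:
  'a': 2
  'e': 2
  'l': 1
  't': 1
  'u': 1
  'v': 1
Maximum count = 2
Most frequent = 'a', 'e' (2 times each)


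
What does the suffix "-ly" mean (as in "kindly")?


Suffix: -ly
Example: kindly = kind + -ly
Meaning = in a manner


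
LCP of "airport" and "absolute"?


Word 1: "airport"
Word 2: "absolute"
Comparing from start:
  Pos 0: 'a' == 'a'
  Pos 1: 'i' != 'b' (stop)
LCP = "a" (length 1)


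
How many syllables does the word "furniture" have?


Word: "furniture"
Syllable breakdown: fur-ni-ture
Counting: 3 parts
= 3 syllables


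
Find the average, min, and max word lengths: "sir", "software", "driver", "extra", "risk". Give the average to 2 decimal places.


Lengths: "sir"=3, "software"=8, "driver"=6, "extra"=5, "risk"=4
Sum = 26, Count = 5
Average = 26/5 = 5.20
= avg=5.20, min=3, max=8


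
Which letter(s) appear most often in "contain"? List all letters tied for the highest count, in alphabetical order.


Word: "contain"
Letter counts:
  'a': 1
  'c': 1
  'i': 1
  'n': 2
  'o': 1
  't': 1
Maximum count = 2
Most frequent = 'n' (2 times each)


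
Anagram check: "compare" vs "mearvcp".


Word 1: "compare" → sorted: acemopr
Word 2: "mearvcp" → sorted: acemprv
Same letters? acemopr != acemprv
Anagram = No


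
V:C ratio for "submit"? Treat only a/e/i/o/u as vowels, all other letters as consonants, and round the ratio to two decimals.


Word: "submit"
Vowels (a,e,i,o,u): 2
Consonants: 4
Ratio = 2/4
= 0.50


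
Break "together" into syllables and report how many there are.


Word: "together"
Syllable breakdown: to · geth · er
Counting: 3 parts
= 3 syllables


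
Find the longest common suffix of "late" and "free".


Word 1: "late"
Word 2: "free"
Comparing from end:
  Pos -1: 'e' == 'e'
  Pos -2: 't' != 'e' (stop)
LCS = "e" (length 1)


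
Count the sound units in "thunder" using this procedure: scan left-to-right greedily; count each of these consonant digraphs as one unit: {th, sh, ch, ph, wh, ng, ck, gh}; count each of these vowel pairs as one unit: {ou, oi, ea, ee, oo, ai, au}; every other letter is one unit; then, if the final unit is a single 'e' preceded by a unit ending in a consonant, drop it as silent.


Word: "thunder" (7 letters)
Left-to-right scan:
  (1) 'th' (digraph)
  (2) 'u' (letter)
  (3) 'n' (letter)
  (4) 'd' (letter)
  (5) 'e' (letter)
  (6) 'r' (letter)
Units from scan: 6
Sound units = 6 units


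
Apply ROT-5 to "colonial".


Word: "colonial"
Shift: 5
Each letter → (letter + shift) mod 26:
  'c' (2) + 5 = 7 → 'h'
  'o' (14) + 5 = 19 → 't'
  'l' (11) + 5 = 16 → 'q'
  'o' (14) + 5 = 19 → 't'
  'n' (13) + 5 = 18 → 's'
  'i' (8) + 5 = 13 → 'n'
  'a' (0) + 5 = 5 → 'f'
  'l' (11) + 5 = 16 → 'q'
Result = "htqtsnfq"


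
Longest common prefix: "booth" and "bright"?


Word 1: "booth"
Word 2: "bright"
Comparing from start:
  Pos 0: 'b' == 'b'
  Pos 1: 'o' != 'r' (stop)
LCP = "b" (length 1)


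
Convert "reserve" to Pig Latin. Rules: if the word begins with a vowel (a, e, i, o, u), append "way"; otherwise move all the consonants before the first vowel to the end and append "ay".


Word: "reserve"
Starts with consonant(s) → move to end, add 'ay'
Consonant cluster: "r"
Pig Latin = "eserveray"


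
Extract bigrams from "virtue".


Word: "virtue" (length 6)
Number of bigrams = 6 - 2 + 1 = 5
  Position 0: "vi"
  Position 1: "ir"
  Position 2: "rt"
  Position 3: "tu"
  Position 4: "ue"
Bigrams = "vi", "ir", "rt", "tu", "ue"


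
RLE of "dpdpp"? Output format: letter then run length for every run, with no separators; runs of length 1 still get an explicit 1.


String: "dpdpp"
Scanning for consecutive runs:
  'd' x 1
  'p' x 1
  'd' x 1
  'p' x 2
RLE = "d1p1d1p2"


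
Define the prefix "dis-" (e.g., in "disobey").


Prefix: dis-
Example: disobey = dis- + obey
Meaning = not / opposite


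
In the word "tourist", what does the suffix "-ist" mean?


Suffix: -ist
As in: tourist -> tour + -ist
Meaning = one who practices


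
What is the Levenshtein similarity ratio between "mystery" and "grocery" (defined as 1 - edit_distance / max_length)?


Word 1: "mystery" (length 7)
Word 2: "grocery" (length 7)
One optimal edit sequence:
  1. substitute 'm' -> 'g'  (+1)
  2. substitute 'y' -> 'r'  (+1)
  3. substitute 's' -> 'o'  (+1)
  4. substitute 't' -> 'c'  (+1)
  5. keep 'e'
  6. keep 'r'
  7. keep 'y'
Edit distance = 4
Max length = max(7, 7) = 7
Similarity = 1 - 4/7
= 0.4286


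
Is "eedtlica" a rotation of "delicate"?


Word: "delicate", Candidate: "eedtlica"
Method: check if candidate is substring of word+word
"delicatedelicate" contains "eedtlica"? No
Is rotation = No


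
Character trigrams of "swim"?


Word: "swim" (length 4)
Number of trigrams = 4 - 3 + 1 = 2
  Position 0: "swi"
  Position 1: "wim"
Trigrams = "swi", "wim"


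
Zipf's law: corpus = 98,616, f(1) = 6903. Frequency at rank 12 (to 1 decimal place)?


Zipf's law: f(r) = f(1) / r
f(1) = 6903
f(12) = 6903 / 12
= 575.3 occurrences


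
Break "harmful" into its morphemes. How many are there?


Word: "harmful"
Morphemes: harm | -ful
Each morpheme carries meaning
= 2 morphemes


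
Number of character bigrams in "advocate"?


Word: "advocate" (length 8)
Number of 2-grams = length - 2 + 1 = 8 - 2 + 1
= 7


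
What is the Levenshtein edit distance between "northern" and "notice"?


Word 1: "northern" (length 8)
Word 2: "notice" (length 6)
One optimal edit sequence (insert/delete/substitute each cost 1):
  1. keep 'n'
  2. keep 'o'
  3. delete 'r'  (+1)
  4. keep 't'
  5. delete 'h'  (+1)
  6. substitute 'e' -> 'i'  (+1)
  7. substitute 'r' -> 'c'  (+1)
  8. substitute 'n' -> 'e'  (+1)
Total edit operations: 5
Edit distance = 5


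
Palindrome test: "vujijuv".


Word: "vujijuv"
Reversed: "vujijuv"
Forward == Backward? vujijuv == vujijuv
Palindrome = Yes


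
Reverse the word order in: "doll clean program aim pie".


Original: "doll clean program aim pie"
Words (1..n): doll | clean | program | aim | pie
Reversed (n..1): pie | aim | program | clean | doll
Result = "pie aim program clean doll"


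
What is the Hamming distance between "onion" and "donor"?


Comparing character by character (same length = 5):
  Pos 0: 'o' vs 'd' !=
  Pos 1: 'n' vs 'o' !=
  Pos 2: 'i' vs 'n' !=
  Pos 3: 'o' vs 'o' =
  Pos 4: 'n' vs 'r' !=
Hamming distance = 4


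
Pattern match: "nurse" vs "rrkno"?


Pattern of "nurse": [0, 1, 2, 3, 4]
Pattern of "rrkno": [0, 0, 1, 2, 3]
Patterns do not match
Same pattern = No


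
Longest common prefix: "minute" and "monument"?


Word 1: "minute"
Word 2: "monument"
Comparing from start:
  Pos 0: 'm' == 'm'
  Pos 1: 'i' != 'o' (stop)
LCP = "m" (length 1)


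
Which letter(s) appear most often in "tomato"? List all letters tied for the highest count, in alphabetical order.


Word: "tomato"
Letter counts:
  'a': 1
  'm': 1
  'o': 2
  't': 2
Maximum count = 2
Most frequent = 'o', 't' (2 times each)


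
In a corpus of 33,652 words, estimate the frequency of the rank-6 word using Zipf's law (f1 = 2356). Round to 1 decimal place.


Zipf's law: f(r) = f(1) / r
f(1) = 2356
f(6) = 2356 / 6
= 392.7 occurrences


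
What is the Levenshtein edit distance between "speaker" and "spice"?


Word 1: "speaker" (length 7)
Word 2: "spice" (length 5)
One optimal edit sequence (insert/delete/substitute each cost 1):
  1. keep 's'
  2. keep 'p'
  3. delete 'e'  (+1)
  4. substitute 'a' -> 'i'  (+1)
  5. substitute 'k' -> 'c'  (+1)
  6. keep 'e'
  7. delete 'r'  (+1)
Total edit operations: 4
Edit distance = 4


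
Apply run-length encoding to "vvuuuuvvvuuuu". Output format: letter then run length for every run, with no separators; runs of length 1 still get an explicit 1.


String: "vvuuuuvvvuuuu"
Scanning for consecutive runs:
  'v' x 2
  'u' x 4
  'v' x 3
  'u' x 4
RLE = "v2u4v3u4"


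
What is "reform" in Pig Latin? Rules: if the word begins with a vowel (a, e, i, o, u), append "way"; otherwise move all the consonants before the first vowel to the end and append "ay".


Word: "reform"
Starts with consonant(s) → move to end, add 'ay'
Consonant cluster: "r"
Pig Latin = "eformray"
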